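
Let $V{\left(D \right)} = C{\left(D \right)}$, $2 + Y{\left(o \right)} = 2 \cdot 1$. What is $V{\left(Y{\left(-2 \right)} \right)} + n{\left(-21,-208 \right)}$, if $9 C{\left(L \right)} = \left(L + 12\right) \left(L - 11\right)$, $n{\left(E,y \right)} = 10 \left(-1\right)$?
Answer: $- \frac{74}{3} \approx -24.667$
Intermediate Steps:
$n{\left(E,y \right)} = -10$
$Y{\left(o \right)} = 0$ ($Y{\left(o \right)} = -2 + 2 \cdot 1 = -2 + 2 = 0$)
$C{\left(L \right)} = \frac{\left(-11 + L\right) \left(12 + L\right)}{9}$ ($C{\left(L \right)} = \frac{\left(L + 12\right) \left(L - 11\right)}{9} = \frac{\left(12 + L\right) \left(-11 + L\right)}{9} = \frac{\left(-11 + L\right) \left(12 + L\right)}{9}$)
$V{\left(D \right)} = - \frac{44}{3} + \frac{D}{9} + \frac{D^{2}}{9}$
$V{\left(Y{\left(-2 \right)} \right)} + n{\left(-21,-208 \right)} = \left(- \frac{44}{3} + \frac{1}{9} \cdot 0 + \frac{0^{2}}{9}\right) - 10 = \left(- \frac{44}{3} + 0 + \frac{1}{9} \cdot 0\right) - 10 = \left(- \frac{44}{3} + 0 + 0\right) - 10 = - \frac{44}{3} - 10 = - \frac{74}{3}$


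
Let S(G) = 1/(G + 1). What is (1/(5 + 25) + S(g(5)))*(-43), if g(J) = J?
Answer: -43/5 ≈ -8.6000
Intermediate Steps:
S(G) = 1/(1 + G)
(1/(5 + 25) + S(g(5)))*(-43) = (1/(5 + 25) + 1/(1 + 5))*(-43) = (1/30 + 1/6)*(-43) = (1/5)*(-43) = -43/5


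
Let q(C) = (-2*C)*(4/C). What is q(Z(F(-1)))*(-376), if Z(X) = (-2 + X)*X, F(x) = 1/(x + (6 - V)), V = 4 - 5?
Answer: 3008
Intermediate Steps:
V = -1
F(x) = 1/(7 + x) (F(x) = 1/(x + (6 - 1*(-1))) = 1/(x + (6 + 1)) = 1/(x + 7) = 1/(7 + x))
Z(X) = X*(-2 + X)
q(C) = -8
q(Z(F(-1)))*(-376) = -8*(-376) = 3008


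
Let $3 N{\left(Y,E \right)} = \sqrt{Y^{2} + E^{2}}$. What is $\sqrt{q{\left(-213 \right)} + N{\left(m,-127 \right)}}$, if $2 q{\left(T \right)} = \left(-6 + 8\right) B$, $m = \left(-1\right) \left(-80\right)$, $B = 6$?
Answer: $\frac{\sqrt{54 + 3 \sqrt{22529}}}{3} \approx 7.4855$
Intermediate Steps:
$m = 80$
$q{\left(T \right)} = 6$ ($q{\left(T \right)} = \frac{\left(-6 + 8\right) 6}{2} = \frac{2 \cdot 6}{2} = \frac{1}{2} \cdot 12 = 6$)
$N{\left(Y,E \right)} = \frac{\sqrt{E^{2} + Y^{2}}}{3}$ ($N{\left(Y,E \right)} = \frac{\sqrt{Y^{2} + E^{2}}}{3} = \frac{\sqrt{E^{2} + Y^{2}}}{3}$)
$\sqrt{q{\left(-213 \right)} + N{\left(m,-127 \right)}} = \sqrt{6 + \frac{\sqrt{\left(-127\right)^{2} + 80^{2}}}{3}} = \sqrt{6 + \frac{\sqrt{16129 + 6400}}{3}} = \sqrt{6 + \frac{\sqrt{22529}}{3}}$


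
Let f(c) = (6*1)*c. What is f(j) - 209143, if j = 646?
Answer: -205267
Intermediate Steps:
f(c) = 6*c
f(j) - 209143 = 6*646 - 209143 = 3876 - 209143 = -205267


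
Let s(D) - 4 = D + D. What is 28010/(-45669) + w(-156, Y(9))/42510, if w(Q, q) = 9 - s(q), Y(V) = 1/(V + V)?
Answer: -137363288/224006445 ≈ -0.61321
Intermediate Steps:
s(D) = 4 + 2*D (s(D) = 4 + (D + D) = 4 + 2*D)
Y(V) = 1/(2*V)
w(Q, q) = 5 - 2*q (w(Q, q) = 9 - (4 + 2*q) = 9 + (-4 - 2*q) = 5 - 2*q)
28010/(-45669) + w(-156, Y(9))/42510 = 28010/(-45669) + (5 - 1/9)/42510 = 28010*(-1/45669) + (5 - 1/9)*(1/42510) = -28010/45669 + (5 - 2*1/18)*(1/42510) = -28010/45669 + (5 - 1/9)*(1/42510) = -28010/45669 + (44/9)*(1/42510) = -28010/45669 + 22/191295 = -137363288/224006445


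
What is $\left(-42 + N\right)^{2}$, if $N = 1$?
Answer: $1681$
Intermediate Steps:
$\left(-42 + N\right)^{2} = \left(-42 + 1\right)^{2} = \left(-41\right)^{2} = 1681$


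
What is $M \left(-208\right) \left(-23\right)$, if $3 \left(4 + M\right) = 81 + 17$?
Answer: $\frac{411424}{3} \approx 1.3714 \cdot 10^{5}$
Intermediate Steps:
$M = \frac{86}{3}$ ($M = -4 + \frac{81 + 17}{3} = -4 + \frac{1}{3} \cdot 98 = -4 + \frac{98}{3} = \frac{86}{3} \approx 28.667$)
$M \left(-208\right) \left(-23\right) = \frac{86}{3} \left(-208\right) \left(-23\right) = \left(- \frac{17888}{3}\right) \left(-23\right) = \frac{411424}{3}$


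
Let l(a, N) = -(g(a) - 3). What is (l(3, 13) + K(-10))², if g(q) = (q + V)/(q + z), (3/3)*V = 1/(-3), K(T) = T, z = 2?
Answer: 12769/225 ≈ 56.751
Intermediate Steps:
V = -⅓ (V = 1/(-3) = -⅓ ≈ -0.33333)
g(q) = (-⅓ + q)/(2 + q) (g(q) = (q - ⅓)/(q + 2) = (-⅓ + q)/(2 + q))
l(a, N) = 3 - (-⅓ + a)/(2 + a) (l(a, N) = -((-⅓ + a)/(2 + a) - 3) = -(-3 + (-⅓ + a)/(2 + a)) = 3 - (-⅓ + a)/(2 + a))
(l(3, 13) + K(-10))² = ((19 + 6*3)/(3*(2 + 3)) - 10)² = ((⅓)*(19 + 18)/5 - 10)² = ((⅓)*(⅕)*37 - 10)² = (37/15 - 10)² = (-113/15)² = 12769/225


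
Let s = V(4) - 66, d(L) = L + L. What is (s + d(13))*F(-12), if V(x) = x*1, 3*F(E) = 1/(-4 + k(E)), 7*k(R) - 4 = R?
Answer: 7/3 ≈ 2.3333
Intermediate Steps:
k(R) = 4/7 + R/7
d(L) = 2*L
F(E) = 1/(3*(-24/7 + E/7)) (F(E) = 1/(3*(-4 + (4/7 + E/7))) = 1/(3*(-24/7 + E/7)))
V(x) = x
s = -62 (s = 4 - 66 = -62)
(s + d(13))*F(-12) = (-62 + 2*13)*(7/(3*(-24 - 12))) = (-62 + 26)*((7/3)/(-36)) = -84*(-1)/36 = -36*(-7/108) = 7/3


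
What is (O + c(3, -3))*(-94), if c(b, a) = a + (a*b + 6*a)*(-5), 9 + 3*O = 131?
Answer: -48692/3 ≈ -16231.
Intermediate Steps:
O = 122/3 (O = -3 + (⅓)*131 = -3 + 131/3 = 122/3 ≈ 40.667)
c(b, a) = -29*a - 5*a*b (c(b, a) = a + (6*a + a*b)*(-5) = a + (-30*a - 5*a*b) = -29*a - 5*a*b)
(O + c(3, -3))*(-94) = (122/3 - 1*(-3)*(29 + 5*3))*(-94) = (122/3 - 1*(-3)*(29 + 15))*(-94) = (122/3 - 1*(-3)*44)*(-94) = (122/3 + 132)*(-94) = (518/3)*(-94) = -48692/3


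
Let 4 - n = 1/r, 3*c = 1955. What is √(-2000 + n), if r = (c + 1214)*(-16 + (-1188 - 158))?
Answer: I*√12887920735877186/2541038 ≈ 44.677*I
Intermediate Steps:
c = 1955/3 (c = (⅓)*1955 = 1955/3 ≈ 651.67)
r = -2541038 (r = (1955/3 + 1214)*(-16 + (-1188 - 158)) = 5597*(-16 - 1346)/3 = (5597/3)*(-1362) = -2541038)
n = 10164153/2541038 (n = 4 - 1/(-2541038) = 4 - 1*(-1/2541038) = 4 + 1/2541038 = 10164153/2541038 ≈ 4.0000)
√(-2000 + n) = √(-2000 + 10164153/2541038) = √(-5071911847/2541038) = I*√12887920735877186/2541038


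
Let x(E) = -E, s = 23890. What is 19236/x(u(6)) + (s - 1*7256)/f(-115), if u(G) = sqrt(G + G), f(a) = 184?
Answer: 8317/92 - 3206*sqrt(3) ≈ -5462.6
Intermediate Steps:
u(G) = sqrt(2)*sqrt(G) (u(G) = sqrt(2*G) = sqrt(2)*sqrt(G))
19236/x(u(6)) + (s - 1*7256)/f(-115) = 19236/((-sqrt(2)*sqrt(6))) + (23890 - 1*7256)/184 = 19236/((-2*sqrt(3))) + (23890 - 7256)*(1/184) = 19236/((-2*sqrt(3))) + 16634*(1/184) = 19236*(-sqrt(3)/6) + 8317/92 = -3206*sqrt(3) + 8317/92 = 8317/92 - 3206*sqrt(3)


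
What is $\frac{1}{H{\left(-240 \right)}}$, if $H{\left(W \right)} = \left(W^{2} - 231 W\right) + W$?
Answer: $\frac{1}{112800} \approx 8.8652 \cdot 10^{-6}$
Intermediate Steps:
$H{\left(W \right)} = W^{2} - 230 W$
$\frac{1}{H{\left(-240 \right)}} = \frac{1}{\left(-240\right) \left(-230 - 240\right)} = \frac{1}{\left(-240\right) \left(-470\right)} = \frac{1}{112800}$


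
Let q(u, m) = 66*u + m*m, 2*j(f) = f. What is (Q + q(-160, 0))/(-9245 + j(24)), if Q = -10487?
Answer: 21047/9233 ≈ 2.2795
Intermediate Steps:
j(f) = f/2
q(u, m) = m**2 + 66*u (q(u, m) = 66*u + m**2 = m**2 + 66*u)
(Q + q(-160, 0))/(-9245 + j(24)) = (-10487 + (0**2 + 66*(-160)))/(-9245 + (1/2)*24) = (-10487 + (0 - 10560))/(-9245 + 12) = (-10487 - 10560)/(-9233) = -21047*(-1/9233) = 21047/9233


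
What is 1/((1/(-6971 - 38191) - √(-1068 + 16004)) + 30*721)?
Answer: 44116683012558/954213389025915097 + 4079212488*√3734/954213389025915097 ≈ 4.6495e-5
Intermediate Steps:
1/((1/(-6971 - 38191) - √(-1068 + 16004)) + 30*721) = 1/((1/(-45162) - √14936) + 21630) = 1/((-1/45162 - 2*√3734) + 21630) = 1/(976854059/45162 - 2*√3734)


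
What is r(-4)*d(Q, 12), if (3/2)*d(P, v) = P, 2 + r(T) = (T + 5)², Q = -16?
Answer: 32/3 ≈ 10.667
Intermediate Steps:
r(T) = -2 + (5 + T)² (r(T) = -2 + (T + 5)² = -2 + (5 + T)²)
d(P, v) = 2*P/3
r(-4)*d(Q, 12) = (-2 + (5 - 4)²)*((⅔)*(-16)) = (-2 + 1²)*(-32/3) = (-2 + 1)*(-32/3) = -1*(-32/3) = 32/3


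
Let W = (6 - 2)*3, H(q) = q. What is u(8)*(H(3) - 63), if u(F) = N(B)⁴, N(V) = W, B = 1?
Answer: -1244160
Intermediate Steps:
W = 12 (W = 4*3 = 12)
N(V) = 12
u(F) = 20736 (u(F) = 12⁴ = 20736)
u(8)*(H(3) - 63) = 20736*(3 - 63) = 20736*(-60) = -1244160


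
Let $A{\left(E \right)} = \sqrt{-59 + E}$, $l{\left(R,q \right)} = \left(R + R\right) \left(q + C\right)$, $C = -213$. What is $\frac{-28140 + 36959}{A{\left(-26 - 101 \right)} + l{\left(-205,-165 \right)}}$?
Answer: $\frac{227794770}{4003133431} - \frac{8819 i \sqrt{186}}{24018800586} \approx 0.056904 - 5.0075 \cdot 10^{-6} i$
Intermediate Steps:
$l{\left(R,q \right)} = 2 R \left(-213 + q\right)$ ($l{\left(R,q \right)} = \left(R + R\right) \left(q - 213\right) = 2 R \left(-213 + q\right)$)
$\frac{-28140 + 36959}{A{\left(-26 - 101 \right)} + l{\left(-205,-165 \right)}} = \frac{-28140 + 36959}{\sqrt{-59 - 127} + 2 \left(-205\right) \left(-213 - 165\right)} = \frac{8819}{\sqrt{-59 - 127} + 2 \left(-205\right) \left(-378\right)} = \frac{8819}{\sqrt{-59 - 127} + 154980} = \frac{8819}{\sqrt{-186} + 154980} = \frac{8819}{i \sqrt{186} + 154980} = \frac{8819}{154980 + i \sqrt{186}}$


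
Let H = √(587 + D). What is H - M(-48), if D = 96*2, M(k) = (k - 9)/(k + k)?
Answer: -19/32 + √779 ≈ 27.317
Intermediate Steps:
M(k) = (-9 + k)/(2*k) (M(k) = (-9 + k)/((2*k)) = (-9 + k)*(1/(2*k)) = (-9 + k)/(2*k))
D = 192
H = √779 (H = √(587 + 192) = √779 ≈ 27.911)
H - M(-48) = √779 - (-9 - 48)/(2*(-48)) = √779 - (-1)*(-57)/(2*48) = √779 - 1*19/32 = √779 - 19/32 = -19/32 + √779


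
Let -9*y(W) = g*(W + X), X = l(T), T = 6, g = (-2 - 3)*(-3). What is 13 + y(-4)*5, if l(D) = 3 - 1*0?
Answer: 64/3 ≈ 21.333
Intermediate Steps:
g = 15 (g = -5*(-3) = 15)
l(D) = 3 (l(D) = 3 + 0 = 3)
X = 3
y(W) = -5 - 5*W/3 (y(W) = -5*(W + 3)/3 = -5*(3 + W)/3 = -(45 + 15*W)/9 = -5 - 5*W/3)
13 + y(-4)*5 = 13 + (-5 - 5/3*(-4))*5 = 13 + (-5 + 20/3)*5 = 13 + (5/3)*5 = 13 + 25/3 = 64/3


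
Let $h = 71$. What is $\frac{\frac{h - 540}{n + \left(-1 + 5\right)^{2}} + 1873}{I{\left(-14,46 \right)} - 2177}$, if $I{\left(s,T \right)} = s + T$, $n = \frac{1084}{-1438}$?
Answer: $- \frac{576989}{671814} \approx -0.85885$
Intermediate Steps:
$n = - \frac{542}{719}$ ($n = 1084 \left(- \frac{1}{1438}\right) = - \frac{542}{719} \approx -0.75382$)
$I{\left(s,T \right)} = T + s$
$\frac{\frac{h - 540}{n + \left(-1 + 5\right)^{2}} + 1873}{I{\left(-14,46 \right)} - 2177} = \frac{\frac{71 - 540}{- \frac{542}{719} + \left(-1 + 5\right)^{2}} + 1873}{\left(46 - 14\right) - 2177} = \frac{- \frac{469}{- \frac{542}{719} + 4^{2}} + 1873}{32 - 2177} = \frac{- \frac{469}{- \frac{542}{719} + 16} + 1873}{-2145} = \left(- \frac{469}{\frac{10962}{719}} + 1873\right) \left(- \frac{1}{2145}\right) = \left(\left(-469\right) \frac{719}{10962} + 1873\right) \left(- \frac{1}{2145}\right) = \left(- \frac{48173}{1566} + 1873\right) \left(- \frac{1}{2145}\right) = \frac{2884945}{1566} \left(- \frac{1}{2145}\right) = - \frac{576989}{671814}$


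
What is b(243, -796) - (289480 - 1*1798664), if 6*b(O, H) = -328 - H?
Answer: 1509262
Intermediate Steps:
b(O, H) = -164/3 - H/6 (b(O, H) = (-328 - H)/6 = -164/3 - H/6)
b(243, -796) - (289480 - 1*1798664) = (-164/3 - 1/6*(-796)) - (289480 - 1*1798664) = (-164/3 + 398/3) - (289480 - 1798664) = 78 - 1*(-1509184) = 78 + 1509184 = 1509262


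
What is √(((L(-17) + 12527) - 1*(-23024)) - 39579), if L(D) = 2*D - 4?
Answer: I*√4066 ≈ 63.765*I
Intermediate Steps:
L(D) = -4 + 2*D
√(((L(-17) + 12527) - 1*(-23024)) - 39579) = √((((-4 + 2*(-17)) + 12527) - 1*(-23024)) - 39579) = √((((-4 - 34) + 12527) + 23024) - 39579) = √(((-38 + 12527) + 23024) - 39579) = √((12489 + 23024) - 39579) = √(35513 - 39579) = √(-4066) = I*√4066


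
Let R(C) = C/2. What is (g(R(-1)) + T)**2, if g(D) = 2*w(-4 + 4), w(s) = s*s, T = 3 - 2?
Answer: 1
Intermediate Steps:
R(C) = C/2 (R(C) = C*(1/2) = C/2)
T = 1
w(s) = s**2
g(D) = 0 (g(D) = 2*(-4 + 4)**2 = 2*0**2 = 2*0 = 0)
(g(R(-1)) + T)**2 = (0 + 1)**2 = 1**2 = 1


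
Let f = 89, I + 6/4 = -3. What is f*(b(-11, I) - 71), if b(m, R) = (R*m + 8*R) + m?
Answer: -12193/2 ≈ -6096.5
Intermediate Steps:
I = -9/2 (I = -3/2 - 3 = -9/2 ≈ -4.5000)
b(m, R) = m + 8*R + R*m (b(m, R) = (8*R + R*m) + m = m + 8*R + R*m)
f*(b(-11, I) - 71) = 89*((-11 + 8*(-9/2) - 9/2*(-11)) - 71) = 89*((-11 - 36 + 99/2) - 71) = 89*(5/2 - 71) = 89*(-137/2) = -12193/2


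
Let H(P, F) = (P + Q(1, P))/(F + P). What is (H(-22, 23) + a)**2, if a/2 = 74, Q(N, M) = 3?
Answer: 16641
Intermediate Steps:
a = 148 (a = 2*74 = 148)
H(P, F) = (3 + P)/(F + P) (H(P, F) = (P + 3)/(F + P) = (3 + P)/(F + P))
(H(-22, 23) + a)**2 = ((3 - 22)/(23 - 22) + 148)**2 = (-19/1 + 148)**2 = (1*(-19) + 148)**2 = (-19 + 148)**2 = 129**2 = 16641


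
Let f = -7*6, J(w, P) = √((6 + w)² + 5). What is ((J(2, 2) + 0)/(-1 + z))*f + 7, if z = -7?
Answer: 7 + 21*√69/4 ≈ 50.610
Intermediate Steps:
J(w, P) = √(5 + (6 + w)²)
f = -42
((J(2, 2) + 0)/(-1 + z))*f + 7 = ((√(5 + (6 + 2)²) + 0)/(-1 - 7))*(-42) + 7 = ((√(5 + 8²) + 0)/(-8))*(-42) + 7 = ((√(5 + 64) + 0)*(-⅛))*(-42) + 7 = ((√69 + 0)*(-⅛))*(-42) + 7 = (√69*(-⅛))*(-42) + 7 = -√69/8*(-42) + 7 = 21*√69/4 + 7 = 7 + 21*√69/4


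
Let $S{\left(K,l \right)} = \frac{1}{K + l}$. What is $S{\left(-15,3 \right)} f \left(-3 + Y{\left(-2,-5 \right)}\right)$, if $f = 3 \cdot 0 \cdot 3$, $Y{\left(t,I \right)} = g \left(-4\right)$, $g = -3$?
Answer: $0$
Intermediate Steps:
$Y{\left(t,I \right)} = 12$ ($Y{\left(t,I \right)} = \left(-3\right) \left(-4\right) = 12$)
$f = 0$ ($f = 0 \cdot 3 = 0$)
$S{\left(-15,3 \right)} f \left(-3 + Y{\left(-2,-5 \right)}\right) = \frac{0 \left(-3 + 12\right)}{-15 + 3} = \frac{0 \cdot 9}{-12} = \left(- \frac{1}{12}\right) 0 = 0$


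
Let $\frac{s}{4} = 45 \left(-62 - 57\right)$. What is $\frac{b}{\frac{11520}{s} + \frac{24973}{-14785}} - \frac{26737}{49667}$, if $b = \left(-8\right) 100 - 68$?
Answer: $\frac{75745306362841}{194596647009} \approx 389.24$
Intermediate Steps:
$s = -21420$ ($s = 4 \cdot 45 \left(-62 - 57\right) = 4 \cdot 45 \left(-119\right) = 4 \left(-5355\right) = -21420$)
$b = -868$ ($b = -800 - 68 = -868$)
$\frac{b}{\frac{11520}{s} + \frac{24973}{-14785}} - \frac{26737}{49667} = - \frac{868}{\frac{11520}{-21420} + \frac{24973}{-14785}} - \frac{26737}{49667} = - \frac{868}{11520 \left(- \frac{1}{21420}\right) + 24973 \left(- \frac{1}{14785}\right)} - \frac{26737}{49667} = - \frac{868}{- \frac{64}{119} - \frac{24973}{14785}} - \frac{26737}{49667} = - \frac{868}{- \frac{3918027}{1759415}} - \frac{26737}{49667} = \left(-868\right) \left(- \frac{1759415}{3918027}\right) - \frac{26737}{49667} = \frac{1527172220}{3918027} - \frac{26737}{49667} = \frac{75745306362841}{194596647009}$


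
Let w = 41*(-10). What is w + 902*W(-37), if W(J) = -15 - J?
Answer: 19434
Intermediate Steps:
w = -410
w + 902*W(-37) = -410 + 902*(-15 - 1*(-37)) = -410 + 902*(-15 + 37) = -410 + 902*22 = -410 + 19844 = 19434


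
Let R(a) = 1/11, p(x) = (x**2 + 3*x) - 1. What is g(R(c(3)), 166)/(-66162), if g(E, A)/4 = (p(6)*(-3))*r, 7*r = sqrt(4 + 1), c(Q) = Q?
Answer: 106*sqrt(5)/77189 ≈ 0.0030707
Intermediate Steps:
p(x) = -1 + x**2 + 3*x
r = sqrt(5)/7 (r = sqrt(4 + 1)/7 = sqrt(5)/7 ≈ 0.31944)
R(a) = 1/11
g(E, A) = -636*sqrt(5)/7 (g(E, A) = 4*(((-1 + 6**2 + 3*6)*(-3))*(sqrt(5)/7)) = 4*(((-1 + 36 + 18)*(-3))*(sqrt(5)/7)) = 4*((53*(-3))*(sqrt(5)/7)) = 4*(-159*sqrt(5)/7) = -636*sqrt(5)/7)
g(R(c(3)), 166)/(-66162) = -636*sqrt(5)/7/(-66162) = -636*sqrt(5)/7*(-1/66162) = 106*sqrt(5)/77189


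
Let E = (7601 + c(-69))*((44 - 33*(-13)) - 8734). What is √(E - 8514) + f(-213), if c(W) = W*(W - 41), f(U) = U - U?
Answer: I*√125501365 ≈ 11203.0*I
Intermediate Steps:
f(U) = 0
c(W) = W*(-41 + W)
E = -125492851 (E = (7601 - 69*(-41 - 69))*((44 - 33*(-13)) - 8734) = (7601 - 69*(-110))*((44 + 429) - 8734) = (7601 + 7590)*(473 - 8734) = 15191*(-8261) = -125492851)
√(E - 8514) + f(-213) = √(-125492851 - 8514) + 0 = √(-125501365) + 0 = I*√125501365 + 0 = I*√125501365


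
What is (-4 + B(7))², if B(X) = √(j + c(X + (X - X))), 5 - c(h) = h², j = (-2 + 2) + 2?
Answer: (4 - I*√42)² ≈ -26.0 - 51.846*I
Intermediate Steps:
j = 2 (j = 0 + 2 = 2)
c(h) = 5 - h²
B(X) = √(7 - X²) (B(X) = √(2 + (5 - (X + (X - X))²)) = √(2 + (5 - (X + 0)²)) = √(2 + (5 - X²)) = √(7 - X²))
(-4 + B(7))² = (-4 + √(7 - 1*7²))² = (-4 + √(7 - 1*49))² = (-4 + √(7 - 49))² = (-4 + √(-42))² = (-4 + I*√42)²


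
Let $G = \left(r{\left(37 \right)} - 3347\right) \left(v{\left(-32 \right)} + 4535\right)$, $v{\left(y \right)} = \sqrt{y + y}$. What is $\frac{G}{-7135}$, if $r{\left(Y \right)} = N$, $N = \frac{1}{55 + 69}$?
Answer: $\frac{376429489}{176948} + \frac{830054 i}{221185} \approx 2127.3 + 3.7528 i$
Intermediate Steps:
$v{\left(y \right)} = \sqrt{2} \sqrt{y}$ ($v{\left(y \right)} = \sqrt{2 y} = \sqrt{2} \sqrt{y}$)
$N = \frac{1}{124} \approx 0.0080645$
$r{\left(Y \right)} = \frac{1}{124}$
$G = - \frac{1882147445}{124} - \frac{830054 i}{31}$ ($G = \left(\frac{1}{124} - 3347\right) \left(\sqrt{2} \sqrt{-32} + 4535\right) = - \frac{415027 \left(\sqrt{2} \cdot 4 i \sqrt{2} + 4535\right)}{124} = - \frac{415027 \left(8 i + 4535\right)}{124} = - \frac{415027 \left(4535 + 8 i\right)}{124} = - \frac{1882147445}{124} - \frac{830054 i}{31} \approx -1.5179 \cdot 10^{7} - 26776.0 i$)
$\frac{G}{-7135} = \frac{- \frac{1882147445}{124} - \frac{830054 i}{31}}{-7135} = \left(- \frac{1882147445}{124} - \frac{830054 i}{31}\right) \left(- \frac{1}{7135}\right) = \frac{376429489}{176948} + \frac{830054 i}{221185}$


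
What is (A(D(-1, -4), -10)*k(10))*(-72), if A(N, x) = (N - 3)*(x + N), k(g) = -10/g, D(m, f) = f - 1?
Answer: 8640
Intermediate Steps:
D(m, f) = -1 + f
A(N, x) = (-3 + N)*(N + x)
(A(D(-1, -4), -10)*k(10))*(-72) = (((-1 - 4)² - 3*(-1 - 4) - 3*(-10) + (-1 - 4)*(-10))*(-10/10))*(-72) = (((-5)² - 3*(-5) + 30 - 5*(-10))*(-10*⅒))*(-72) = ((25 + 15 + 30 + 50)*(-1))*(-72) = (120*(-1))*(-72) = -120*(-72) = 8640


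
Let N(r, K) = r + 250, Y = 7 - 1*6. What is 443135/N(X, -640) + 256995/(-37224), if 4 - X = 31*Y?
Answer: 1826438595/922328 ≈ 1980.2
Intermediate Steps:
Y = 1 (Y = 7 - 6 = 1)
X = -27 (X = 4 - 31 = -27)
N(r, K) = 250 + r
443135/N(X, -640) + 256995/(-37224) = 443135/(250 - 27) + 256995/(-37224) = 443135/223 + 256995*(-1/37224) = 443135*(1/223) - 28555/4136 = 443135/223 - 28555/4136 = 1826438595/922328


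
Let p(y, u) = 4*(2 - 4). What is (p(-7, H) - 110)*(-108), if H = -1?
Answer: 12744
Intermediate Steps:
p(y, u) = -8 (p(y, u) = 4*(-2) = -8)
(p(-7, H) - 110)*(-108) = (-8 - 110)*(-108) = -118*(-108) = 12744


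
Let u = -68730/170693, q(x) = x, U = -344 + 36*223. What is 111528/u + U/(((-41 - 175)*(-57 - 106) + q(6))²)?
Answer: -983601321672725261/3551123873295 ≈ -2.7698e+5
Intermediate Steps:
U = 7684 (U = -344 + 8028 = 7684)
u = -68730/170693 (u = -68730*1/170693 = -68730/170693 ≈ -0.40265)
111528/u + U/(((-41 - 175)*(-57 - 106) + q(6))²) = 111528/(-68730/170693) + 7684/(((-41 - 175)*(-57 - 106) + 6)²) = 111528*(-170693/68730) + 7684/((-216*(-163) + 6)²) = -3172841484/11455 + 7684/((35208 + 6)²) = -3172841484/11455 + 7684/(35214²) = -3172841484/11455 + 7684/1240025796 = -3172841484/11455 + 7684*(1/1240025796) = -3172841484/11455 + 1921/310006449 = -983601321672725261/3551123873295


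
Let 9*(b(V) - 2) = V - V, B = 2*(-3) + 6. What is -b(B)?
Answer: -2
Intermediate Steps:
B = 0 (B = -6 + 6 = 0)
b(V) = 2 (b(V) = 2 + (V - V)/9 = 2 + (⅑)*0 = 2 + 0 = 2)
-b(B) = -1*2 = -2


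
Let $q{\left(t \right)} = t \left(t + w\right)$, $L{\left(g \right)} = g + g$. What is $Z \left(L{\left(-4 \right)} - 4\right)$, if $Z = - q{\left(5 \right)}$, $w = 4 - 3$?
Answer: $360$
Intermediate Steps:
$L{\left(g \right)} = 2 g$
$w = 1$
$q{\left(t \right)} = t \left(1 + t\right)$ ($q{\left(t \right)} = t \left(t + 1\right) = t \left(1 + t\right)$)
$Z = -30$ ($Z = - 5 \left(1 + 5\right) = - 5 \cdot 6 = \left(-1\right) 30 = -30$)
$Z \left(L{\left(-4 \right)} - 4\right) = - 30 \left(2 \left(-4\right) - 4\right) = - 30 \left(-8 - 4\right) = \left(-30\right) \left(-12\right) = 360$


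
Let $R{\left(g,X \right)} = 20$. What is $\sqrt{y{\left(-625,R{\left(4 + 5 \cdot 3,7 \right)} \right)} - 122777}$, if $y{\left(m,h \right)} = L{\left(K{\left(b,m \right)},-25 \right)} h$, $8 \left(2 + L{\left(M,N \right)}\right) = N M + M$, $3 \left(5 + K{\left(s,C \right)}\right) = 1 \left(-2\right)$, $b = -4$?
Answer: $i \sqrt{122477} \approx 349.97 i$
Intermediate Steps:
$K{\left(s,C \right)} = - \frac{17}{3}$ ($K{\left(s,C \right)} = -5 + \frac{1 \left(-2\right)}{3} = -5 + \frac{1}{3} \left(-2\right) = -5 - \frac{2}{3} = - \frac{17}{3}$)
$L{\left(M,N \right)} = -2 + \frac{M}{8} + \frac{M N}{8}$ ($L{\left(M,N \right)} = -2 + \frac{N M + M}{8} = -2 + \frac{M N + M}{8} = -2 + \frac{M + M N}{8} = -2 + \left(\frac{M}{8} + \frac{M N}{8}\right) = -2 + \frac{M}{8} + \frac{M N}{8}$)
$y{\left(m,h \right)} = 15 h$ ($y{\left(m,h \right)} = \left(-2 + \frac{1}{8} \left(- \frac{17}{3}\right) + \frac{1}{8} \left(- \frac{17}{3}\right) \left(-25\right)\right) h = \left(-2 - \frac{17}{24} + \frac{425}{24}\right) h = 15 h$)
$\sqrt{y{\left(-625,R{\left(4 + 5 \cdot 3,7 \right)} \right)} - 122777} = \sqrt{15 \cdot 20 - 122777} = \sqrt{300 - 122777} = \sqrt{-122477} = i \sqrt{122477}$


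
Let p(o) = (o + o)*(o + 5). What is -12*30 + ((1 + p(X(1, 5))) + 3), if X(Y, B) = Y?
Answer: -344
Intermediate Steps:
p(o) = 2*o*(5 + o) (p(o) = (2*o)*(5 + o) = 2*o*(5 + o))
-12*30 + ((1 + p(X(1, 5))) + 3) = -12*30 + ((1 + 2*1*(5 + 1)) + 3) = -360 + ((1 + 2*1*6) + 3) = -360 + ((1 + 12) + 3) = -360 + (13 + 3) = -360 + 16 = -344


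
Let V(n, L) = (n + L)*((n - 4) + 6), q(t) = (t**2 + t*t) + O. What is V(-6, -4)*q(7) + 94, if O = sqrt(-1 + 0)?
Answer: 4014 + 40*I ≈ 4014.0 + 40.0*I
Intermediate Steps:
O = I (O = sqrt(-1) = I ≈ 1.0*I)
q(t) = I + 2*t**2 (q(t) = (t**2 + t*t) + I = (t**2 + t**2) + I = 2*t**2 + I = I + 2*t**2)
V(n, L) = (2 + n)*(L + n) (V(n, L) = (L + n)*((-4 + n) + 6) = (L + n)*(2 + n) = (2 + n)*(L + n))
V(-6, -4)*q(7) + 94 = ((-6)**2 + 2*(-4) + 2*(-6) - 4*(-6))*(I + 2*7**2) + 94 = (36 - 8 - 12 + 24)*(I + 2*49) + 94 = 40*(I + 98) + 94 = 40*(98 + I) + 94 = (3920 + 40*I) + 94 = 4014 + 40*I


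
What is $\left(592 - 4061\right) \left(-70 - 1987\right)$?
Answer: $7135733$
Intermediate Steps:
$\left(592 - 4061\right) \left(-70 - 1987\right) = - 3469 \left(-70 - 1987\right) = \left(-3469\right) \left(-2057\right) = 7135733$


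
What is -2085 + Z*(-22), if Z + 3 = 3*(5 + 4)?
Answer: -2613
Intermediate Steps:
Z = 24 (Z = -3 + 3*(5 + 4) = -3 + 3*9 = -3 + 27 = 24)
-2085 + Z*(-22) = -2085 + 24*(-22) = -2085 - 528 = -2613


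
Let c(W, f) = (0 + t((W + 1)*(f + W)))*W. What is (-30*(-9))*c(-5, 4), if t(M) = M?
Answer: -5400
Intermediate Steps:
c(W, f) = W*(1 + W)*(W + f) (c(W, f) = (0 + (W + 1)*(f + W))*W = (0 + (1 + W)*(W + f))*W = ((1 + W)*(W + f))*W = W*(1 + W)*(W + f))
(-30*(-9))*c(-5, 4) = (-30*(-9))*(-5*(-5 + 4 + (-5)**2 - 5*4)) = 270*(-5*(-5 + 4 + 25 - 20)) = 270*(-5*4) = 270*(-20) = -5400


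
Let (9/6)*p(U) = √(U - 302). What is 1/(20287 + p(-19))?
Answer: 60861/1234687535 - 2*I*√321/1234687535 ≈ 4.9293e-5 - 2.9022e-8*I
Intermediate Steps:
p(U) = 2*√(-302 + U)/3 (p(U) = 2*√(U - 302)/3 = 2*√(-302 + U)/3)
1/(20287 + p(-19)) = 1/(20287 + 2*√(-302 - 19)/3) = 1/(20287 + 2*√(-321)/3) = 1/(20287 + 2*(I*√321)/3) = 1/(20287 + 2*I*√321/3)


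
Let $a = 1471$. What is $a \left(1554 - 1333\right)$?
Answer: $325091$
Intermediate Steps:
$a \left(1554 - 1333\right) = 1471 \left(1554 - 1333\right) = 1471 \cdot 221 = 325091$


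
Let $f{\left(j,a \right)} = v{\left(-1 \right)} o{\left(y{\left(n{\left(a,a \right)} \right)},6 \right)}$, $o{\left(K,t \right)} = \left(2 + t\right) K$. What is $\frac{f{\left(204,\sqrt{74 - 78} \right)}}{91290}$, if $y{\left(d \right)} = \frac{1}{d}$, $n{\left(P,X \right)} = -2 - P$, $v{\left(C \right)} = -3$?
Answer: $\frac{1}{15215} - \frac{i}{15215} \approx 6.5725 \cdot 10^{-5} - 6.5725 \cdot 10^{-5} i$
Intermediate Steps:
$o{\left(K,t \right)} = K \left(2 + t\right)$
$f{\left(j,a \right)} = - \frac{24}{-2 - a}$ ($f{\left(j,a \right)} = - 3 \frac{2 + 6}{-2 - a} = - 3 \frac{1}{-2 - a} 8 = - 3 \frac{8}{-2 - a} = - \frac{24}{-2 - a}$)
$\frac{f{\left(204,\sqrt{74 - 78} \right)}}{91290} = \frac{24 \frac{1}{2 + \sqrt{74 - 78}}}{91290} = \frac{24}{2 + \sqrt{-4}} \cdot \frac{1}{91290} = \frac{24}{2 + 2 i} \frac{1}{91290} = 24 \frac{2 - 2 i}{8} \cdot \frac{1}{91290} = 3 \left(2 - 2 i\right) \frac{1}{91290} = \frac{2 - 2 i}{30430}$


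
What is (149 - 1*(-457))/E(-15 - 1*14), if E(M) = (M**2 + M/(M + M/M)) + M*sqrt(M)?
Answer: 13794984/19827445 + 475104*I*sqrt(29)/19827445 ≈ 0.69575 + 0.12904*I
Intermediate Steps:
E(M) = M**2 + M**(3/2) + M/(1 + M) (E(M) = (M**2 + M/(M + 1)) + M**(3/2) = (M**2 + M/(1 + M)) + M**(3/2) = M**2 + M**(3/2) + M/(1 + M))
(149 - 1*(-457))/E(-15 - 1*14) = (149 - 1*(-457))/((((-15 - 1*14) + (-15 - 1*14)**2 + (-15 - 1*14)**3 + (-15 - 1*14)**(3/2) + (-15 - 1*14)**(5/2))/(1 + (-15 - 1*14)))) = (149 + 457)/((((-15 - 14) + (-15 - 14)**2 + (-15 - 14)**3 + (-15 - 14)**(3/2) + (-15 - 14)**(5/2))/(1 + (-15 - 14)))) = 606/(((-29 + (-29)**2 + (-29)**3 + (-29)**(3/2) + (-29)**(5/2))/(1 - 29))) = 606/(((-29 + 841 - 24389 - 29*I*sqrt(29) + 841*I*sqrt(29))/(-28))) = 606/((-(-23577 + 812*I*sqrt(29))/28)) = 606/(23577/28 - 29*I*sqrt(29))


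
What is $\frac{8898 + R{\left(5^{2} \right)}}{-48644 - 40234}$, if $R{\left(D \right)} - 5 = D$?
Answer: $- \frac{1488}{14813} \approx -0.10045$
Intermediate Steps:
$R{\left(D \right)} = 5 + D$
$\frac{8898 + R{\left(5^{2} \right)}}{-48644 - 40234} = \frac{8898 + \left(5 + 5^{2}\right)}{-48644 - 40234} = \frac{8898 + \left(5 + 25\right)}{-88878} = \left(8898 + 30\right) \left(- \frac{1}{88878}\right) = 8928 \left(- \frac{1}{88878}\right) = - \frac{1488}{14813}$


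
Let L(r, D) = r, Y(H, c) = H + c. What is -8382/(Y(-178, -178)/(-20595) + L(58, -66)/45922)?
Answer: -3963695205690/8771371 ≈ -4.5189e+5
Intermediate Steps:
-8382/(Y(-178, -178)/(-20595) + L(58, -66)/45922) = -8382/((-178 - 178)/(-20595) + 58/45922) = -8382/(-356*(-1/20595) + 58*(1/45922)) = -8382/(356/20595 + 29/22961) = -8382/8771371/472881795 = -8382*472881795/8771371 = -3963695205690/8771371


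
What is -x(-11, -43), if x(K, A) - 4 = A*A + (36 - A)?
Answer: -1932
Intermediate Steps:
x(K, A) = 40 + A² - A (x(K, A) = 4 + (A*A + (36 - A)) = 4 + (A² + (36 - A)) = 4 + (36 + A² - A) = 40 + A² - A)
-x(-11, -43) = -(40 + (-43)² - 1*(-43)) = -(40 + 1849 + 43) = -1*1932 = -1932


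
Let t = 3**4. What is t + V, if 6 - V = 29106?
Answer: -29019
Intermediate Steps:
t = 81
V = -29100 (V = 6 - 1*29106 = 6 - 29106 = -29100)
t + V = 81 - 29100 = -29019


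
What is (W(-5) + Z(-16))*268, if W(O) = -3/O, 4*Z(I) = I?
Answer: -4556/5 ≈ -911.20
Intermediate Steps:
Z(I) = I/4
(W(-5) + Z(-16))*268 = (-3/(-5) + (¼)*(-16))*268 = (-3*(-⅕) - 4)*268 = (⅗ - 4)*268 = -17/5*268 = -4556/5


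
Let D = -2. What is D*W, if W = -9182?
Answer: 18364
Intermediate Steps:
D*W = -2*(-9182) = 18364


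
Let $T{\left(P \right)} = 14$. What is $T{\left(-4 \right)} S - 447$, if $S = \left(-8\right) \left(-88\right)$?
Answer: $9409$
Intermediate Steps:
$S = 704$
$T{\left(-4 \right)} S - 447 = 14 \cdot 704 - 447 = 9856 - 447 = 9409$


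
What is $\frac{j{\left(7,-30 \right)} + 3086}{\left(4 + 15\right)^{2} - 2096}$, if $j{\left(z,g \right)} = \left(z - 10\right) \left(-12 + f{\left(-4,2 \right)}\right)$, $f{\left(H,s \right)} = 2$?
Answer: $- \frac{3116}{1735} \approx -1.796$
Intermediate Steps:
$j{\left(z,g \right)} = 100 - 10 z$ ($j{\left(z,g \right)} = \left(z - 10\right) \left(-12 + 2\right) = \left(-10 + z\right) \left(-10\right) = 100 - 10 z$)
$\frac{j{\left(7,-30 \right)} + 3086}{\left(4 + 15\right)^{2} - 2096} = \frac{\left(100 - 70\right) + 3086}{\left(4 + 15\right)^{2} - 2096} = \frac{\left(100 - 70\right) + 3086}{19^{2} - 2096} = \frac{30 + 3086}{361 - 2096} = \frac{3116}{-1735} = 3116 \left(- \frac{1}{1735}\right) = - \frac{3116}{1735}$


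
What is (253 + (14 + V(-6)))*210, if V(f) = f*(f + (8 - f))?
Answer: 45990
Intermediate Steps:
V(f) = 8*f (V(f) = f*8 = 8*f)
(253 + (14 + V(-6)))*210 = (253 + (14 + 8*(-6)))*210 = (253 + (14 - 48))*210 = (253 - 34)*210 = 219*210 = 45990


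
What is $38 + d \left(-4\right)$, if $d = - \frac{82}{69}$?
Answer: $\frac{2950}{69} \approx 42.754$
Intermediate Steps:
$d = - \frac{82}{69}$ ($d = \left(-82\right) \frac{1}{69} = - \frac{82}{69} \approx -1.1884$)
$38 + d \left(-4\right) = 38 - - \frac{328}{69} = 38 + \frac{328}{69} = \frac{2950}{69}$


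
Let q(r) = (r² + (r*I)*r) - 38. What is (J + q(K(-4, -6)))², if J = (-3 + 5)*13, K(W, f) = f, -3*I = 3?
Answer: 144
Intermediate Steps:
I = -1 (I = -⅓*3 = -1)
q(r) = -38 (q(r) = (r² + (r*(-1))*r) - 38 = (r² + (-r)*r) - 38 = (r² - r²) - 38 = 0 - 38 = -38)
J = 26 (J = 2*13 = 26)
(J + q(K(-4, -6)))² = (26 - 38)² = (-12)² = 144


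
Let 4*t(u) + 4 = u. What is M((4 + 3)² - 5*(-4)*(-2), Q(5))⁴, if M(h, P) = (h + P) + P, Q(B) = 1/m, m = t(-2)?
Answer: 279841/81 ≈ 3454.8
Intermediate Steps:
t(u) = -1 + u/4
m = -3/2 (m = -1 + (¼)*(-2) = -1 - ½ = -3/2 ≈ -1.5000)
Q(B) = -⅔ (Q(B) = 1/(-3/2) = -⅔)
M(h, P) = h + 2*P (M(h, P) = (P + h) + P = h + 2*P)
M((4 + 3)² - 5*(-4)*(-2), Q(5))⁴ = (((4 + 3)² - 5*(-4)*(-2)) + 2*(-⅔))⁴ = ((7² + 20*(-2)) - 4/3)⁴ = ((49 - 40) - 4/3)⁴ = (9 - 4/3)⁴ = (23/3)⁴ = 279841/81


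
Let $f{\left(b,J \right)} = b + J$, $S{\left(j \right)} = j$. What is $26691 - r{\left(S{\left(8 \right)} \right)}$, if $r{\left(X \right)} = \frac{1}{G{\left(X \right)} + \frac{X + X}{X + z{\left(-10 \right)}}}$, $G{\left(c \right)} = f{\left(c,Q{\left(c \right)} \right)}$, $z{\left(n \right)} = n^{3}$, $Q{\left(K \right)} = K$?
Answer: $\frac{26450719}{991} \approx 26691.0$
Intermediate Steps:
$f{\left(b,J \right)} = J + b$
$G{\left(c \right)} = 2 c$ ($G{\left(c \right)} = c + c = 2 c$)
$r{\left(X \right)} = \frac{1}{2 X + \frac{2 X}{-1000 + X}}$ ($r{\left(X \right)} = \frac{1}{2 X + \frac{X + X}{X + \left(-10\right)^{3}}} = \frac{1}{2 X + \frac{2 X}{X - 1000}} = \frac{1}{2 X + \frac{2 X}{-1000 + X}}$)
$26691 - r{\left(S{\left(8 \right)} \right)} = 26691 - \frac{-1000 + 8}{2 \cdot 8 \left(-999 + 8\right)} = 26691 - \frac{1}{2} \cdot \frac{1}{8} \frac{1}{-991} \left(-992\right) = 26691 - \frac{1}{2} \cdot \frac{1}{8} \left(- \frac{1}{991}\right) \left(-992\right) = 26691 - \frac{62}{991} = \frac{26450719}{991}$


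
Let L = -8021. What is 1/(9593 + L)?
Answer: 1/1572 ≈ 0.00063613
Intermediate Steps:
1/(9593 + L) = 1/(9593 - 8021) = 1/1572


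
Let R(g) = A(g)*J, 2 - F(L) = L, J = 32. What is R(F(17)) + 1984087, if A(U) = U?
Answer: 1983607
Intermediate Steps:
F(L) = 2 - L
R(g) = 32*g (R(g) = g*32 = 32*g)
R(F(17)) + 1984087 = 32*(2 - 1*17) + 1984087 = 32*(2 - 17) + 1984087 = 32*(-15) + 1984087 = -480 + 1984087 = 1983607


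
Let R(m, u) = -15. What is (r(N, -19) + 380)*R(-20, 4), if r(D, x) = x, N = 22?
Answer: -5415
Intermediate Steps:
(r(N, -19) + 380)*R(-20, 4) = (-19 + 380)*(-15) = 361*(-15) = -5415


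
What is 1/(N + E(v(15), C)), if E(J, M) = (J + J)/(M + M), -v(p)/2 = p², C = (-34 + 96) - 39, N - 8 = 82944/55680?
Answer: -3335/33602 ≈ -0.099250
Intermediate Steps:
N = 1376/145 (N = 8 + 82944/55680 = 8 + 82944*(1/55680) = 8 + 216/145 = 1376/145 ≈ 9.4897)
C = 23 (C = 62 - 39 = 23)
v(p) = -2*p²
E(J, M) = J/M (E(J, M) = (2*J)/((2*M)) = (2*J)*(1/(2*M)) = J/M)
1/(N + E(v(15), C)) = 1/(1376/145 - 2*15²/23) = 1/(1376/145 - 2*225*(1/23)) = 1/(1376/145 - 450*1/23) = 1/(1376/145 - 450/23) = 1/(-33602/3335) = -3335/33602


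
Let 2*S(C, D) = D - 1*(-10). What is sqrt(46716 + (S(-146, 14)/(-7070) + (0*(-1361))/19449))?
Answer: 39*sqrt(383809090)/3535 ≈ 216.14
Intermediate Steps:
S(C, D) = 5 + D/2 (S(C, D) = (D - 1*(-10))/2 = (D + 10)/2 = (10 + D)/2 = 5 + D/2)
sqrt(46716 + (S(-146, 14)/(-7070) + (0*(-1361))/19449)) = sqrt(46716 + ((5 + (1/2)*14)/(-7070) + (0*(-1361))/19449)) = sqrt(46716 + ((5 + 7)*(-1/7070) + 0*(1/19449))) = sqrt(46716 + (12*(-1/7070) + 0)) = sqrt(46716 + (-6/3535 + 0)) = sqrt(46716 - 6/3535) = sqrt(165141054/3535) = 39*sqrt(383809090)/3535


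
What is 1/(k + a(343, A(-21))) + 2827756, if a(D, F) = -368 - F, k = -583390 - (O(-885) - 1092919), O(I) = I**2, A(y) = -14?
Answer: 774946531799/274050 ≈ 2.8278e+6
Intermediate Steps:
k = -273696 (k = -583390 - ((-885)**2 - 1092919) = -583390 - (783225 - 1092919) = -583390 - 1*(-309694) = -583390 + 309694 = -273696)
1/(k + a(343, A(-21))) + 2827756 = 1/(-273696 + (-368 - 1*(-14))) + 2827756 = 1/(-273696 + (-368 + 14)) + 2827756 = 1/(-273696 - 354) + 2827756 = 1/(-274050) + 2827756 = -1/274050 + 2827756 = 774946531799/274050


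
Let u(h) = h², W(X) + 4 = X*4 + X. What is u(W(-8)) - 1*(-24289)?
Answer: 26225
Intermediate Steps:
W(X) = -4 + 5*X (W(X) = -4 + (X*4 + X) = -4 + (4*X + X) = -4 + 5*X)
u(W(-8)) - 1*(-24289) = (-4 + 5*(-8))² - 1*(-24289) = (-4 - 40)² + 24289 = (-44)² + 24289 = 1936 + 24289 = 26225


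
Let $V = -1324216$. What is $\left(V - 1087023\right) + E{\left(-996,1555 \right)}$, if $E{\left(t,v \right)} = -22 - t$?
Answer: $-2410265$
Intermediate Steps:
$\left(V - 1087023\right) + E{\left(-996,1555 \right)} = \left(-1324216 - 1087023\right) - -974 = -2411239 + \left(-22 + 996\right) = -2411239 + 974 = -2410265$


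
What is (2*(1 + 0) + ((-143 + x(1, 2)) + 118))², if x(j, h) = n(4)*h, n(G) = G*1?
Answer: 225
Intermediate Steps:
n(G) = G
x(j, h) = 4*h
(2*(1 + 0) + ((-143 + x(1, 2)) + 118))² = (2*(1 + 0) + ((-143 + 4*2) + 118))² = (2*1 + ((-143 + 8) + 118))² = (2 + (-135 + 118))² = (2 - 17)² = (-15)² = 225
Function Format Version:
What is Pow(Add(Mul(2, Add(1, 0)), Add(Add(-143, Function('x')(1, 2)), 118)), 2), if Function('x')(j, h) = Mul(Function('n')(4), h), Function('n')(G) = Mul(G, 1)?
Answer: 225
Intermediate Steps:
Function('n')(G) = G
Function('x')(j, h) = Mul(4, h)
Pow(Add(Mul(2, Add(1, 0)), Add(Add(-143, Function('x')(1, 2)), 118)), 2) = Pow(Add(Mul(2, Add(1, 0)), Add(Add(-143, Mul(4, 2)), 118)), 2) = Pow(Add(Mul(2, 1), Add(Add(-143, 8), 118)), 2) = Pow(Add(2, Add(-135, 118)), 2) = Pow(Add(2, -17), 2) = Pow(-15, 2) = 225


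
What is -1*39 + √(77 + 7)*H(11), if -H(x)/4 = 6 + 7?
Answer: -39 - 104*√21 ≈ -515.59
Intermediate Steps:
H(x) = -52 (H(x) = -4*(6 + 7) = -4*13 = -52)
-1*39 + √(77 + 7)*H(11) = -1*39 + √(77 + 7)*(-52) = -39 + √84*(-52) = -39 + (2*√21)*(-52) = -39 - 104*√21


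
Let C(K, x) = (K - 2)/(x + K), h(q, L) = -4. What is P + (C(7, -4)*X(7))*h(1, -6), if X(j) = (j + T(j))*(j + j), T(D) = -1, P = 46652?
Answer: 46092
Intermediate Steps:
C(K, x) = (-2 + K)/(K + x)
X(j) = 2*j*(-1 + j) (X(j) = (j - 1)*(j + j) = (-1 + j)*(2*j) = 2*j*(-1 + j))
P + (C(7, -4)*X(7))*h(1, -6) = 46652 + (((-2 + 7)/(7 - 4))*(2*7*(-1 + 7)))*(-4) = 46652 + ((5/3)*(2*7*6))*(-4) = 46652 + (((⅓)*5)*84)*(-4) = 46652 + ((5/3)*84)*(-4) = 46652 + 140*(-4) = 46652 - 560 = 46092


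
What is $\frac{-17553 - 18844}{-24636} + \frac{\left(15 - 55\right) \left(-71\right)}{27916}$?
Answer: $\frac{271506223}{171934644} \approx 1.5791$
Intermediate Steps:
$\frac{-17553 - 18844}{-24636} + \frac{\left(15 - 55\right) \left(-71\right)}{27916} = \left(-17553 - 18844\right) \left(- \frac{1}{24636}\right) + \left(-40\right) \left(-71\right) \frac{1}{27916} = \left(-36397\right) \left(- \frac{1}{24636}\right) + 2840 \cdot \frac{1}{27916} = \frac{36397}{24636} + \frac{710}{6979} = \frac{271506223}{171934644}$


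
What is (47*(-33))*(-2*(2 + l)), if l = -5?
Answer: -9306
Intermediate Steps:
(47*(-33))*(-2*(2 + l)) = (47*(-33))*(-2*(2 - 5)) = -(-3102)*(-3) = -1551*6 = -9306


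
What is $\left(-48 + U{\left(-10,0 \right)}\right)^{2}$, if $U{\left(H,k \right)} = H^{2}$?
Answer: $2704$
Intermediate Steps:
$\left(-48 + U{\left(-10,0 \right)}\right)^{2} = \left(-48 + \left(-10\right)^{2}\right)^{2} = \left(-48 + 100\right)^{2} = 52^{2} = 2704$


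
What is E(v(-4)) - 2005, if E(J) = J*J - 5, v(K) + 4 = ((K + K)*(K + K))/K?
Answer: -1610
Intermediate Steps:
v(K) = -4 + 4*K (v(K) = -4 + ((K + K)*(K + K))/K = -4 + ((2*K)*(2*K))/K = -4 + (4*K²)/K = -4 + 4*K)
E(J) = -5 + J² (E(J) = J² - 5 = -5 + J²)
E(v(-4)) - 2005 = (-5 + (-4 + 4*(-4))²) - 2005 = (-5 + (-4 - 16)²) - 2005 = (-5 + (-20)²) - 2005 = (-5 + 400) - 2005 = 395 - 2005 = -1610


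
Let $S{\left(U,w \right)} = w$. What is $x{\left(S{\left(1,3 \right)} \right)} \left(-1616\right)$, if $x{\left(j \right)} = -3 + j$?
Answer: $0$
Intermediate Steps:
$x{\left(S{\left(1,3 \right)} \right)} \left(-1616\right) = \left(-3 + 3\right) \left(-1616\right) = 0 \left(-1616\right) = 0$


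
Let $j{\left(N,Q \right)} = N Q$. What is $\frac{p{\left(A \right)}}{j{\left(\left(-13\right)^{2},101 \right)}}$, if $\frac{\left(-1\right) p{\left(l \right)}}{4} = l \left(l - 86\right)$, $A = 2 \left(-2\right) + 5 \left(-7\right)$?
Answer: $- \frac{1500}{1313} \approx -1.1424$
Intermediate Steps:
$A = -39$ ($A = -4 - 35 = -39$)
$p{\left(l \right)} = - 4 l \left(-86 + l\right)$ ($p{\left(l \right)} = - 4 l \left(l - 86\right) = - 4 l \left(-86 + l\right)$)
$\frac{p{\left(A \right)}}{j{\left(\left(-13\right)^{2},101 \right)}} = \frac{4 \left(-39\right) \left(86 - -39\right)}{\left(-13\right)^{2} \cdot 101} = \frac{4 \left(-39\right) \left(86 + 39\right)}{169 \cdot 101} = \frac{4 \left(-39\right) 125}{17069} = \left(-19500\right) \frac{1}{17069} = - \frac{1500}{1313}$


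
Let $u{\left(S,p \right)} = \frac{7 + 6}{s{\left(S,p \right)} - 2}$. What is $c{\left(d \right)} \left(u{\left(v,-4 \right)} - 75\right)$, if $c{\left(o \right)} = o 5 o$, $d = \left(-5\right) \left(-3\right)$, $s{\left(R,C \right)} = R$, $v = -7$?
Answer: $-86000$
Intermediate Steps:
$d = 15$
$c{\left(o \right)} = 5 o^{2}$ ($c{\left(o \right)} = 5 o o = 5 o^{2}$)
$u{\left(S,p \right)} = \frac{13}{-2 + S}$ ($u{\left(S,p \right)} = \frac{7 + 6}{S - 2} = \frac{13}{-2 + S}$)
$c{\left(d \right)} \left(u{\left(v,-4 \right)} - 75\right) = 5 \cdot 15^{2} \left(\frac{13}{-2 - 7} - 75\right) = 5 \cdot 225 \left(\frac{13}{-9} - 75\right) = 1125 \left(13 \left(- \frac{1}{9}\right) - 75\right) = 1125 \left(- \frac{13}{9} - 75\right) = 1125 \left(- \frac{688}{9}\right) = -86000$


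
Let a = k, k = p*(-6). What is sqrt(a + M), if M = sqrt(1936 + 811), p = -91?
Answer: sqrt(546 + sqrt(2747)) ≈ 24.462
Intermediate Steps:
k = 546 (k = -91*(-6) = 546)
M = sqrt(2747) ≈ 52.412
a = 546
sqrt(a + M) = sqrt(546 + sqrt(2747))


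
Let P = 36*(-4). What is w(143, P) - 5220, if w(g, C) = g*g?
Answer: 15229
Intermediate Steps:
P = -144
w(g, C) = g²
w(143, P) - 5220 = 143² - 5220 = 20449 - 5220 = 15229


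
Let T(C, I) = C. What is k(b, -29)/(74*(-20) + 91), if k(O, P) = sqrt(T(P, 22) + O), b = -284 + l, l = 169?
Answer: -4*I/463 ≈ -0.0086393*I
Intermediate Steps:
b = -115 (b = -284 + 169 = -115)
k(O, P) = sqrt(O + P) (k(O, P) = sqrt(P + O) = sqrt(O + P))
k(b, -29)/(74*(-20) + 91) = sqrt(-115 - 29)/(74*(-20) + 91) = sqrt(-144)/(-1480 + 91) = (12*I)/(-1389) = (12*I)*(-1/1389) = -4*I/463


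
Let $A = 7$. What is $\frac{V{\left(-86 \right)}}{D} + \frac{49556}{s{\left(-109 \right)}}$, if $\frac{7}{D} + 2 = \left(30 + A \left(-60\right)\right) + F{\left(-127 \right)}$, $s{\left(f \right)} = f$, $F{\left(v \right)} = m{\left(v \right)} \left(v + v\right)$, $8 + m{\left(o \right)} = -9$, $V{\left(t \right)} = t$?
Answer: $- \frac{37149216}{763} \approx -48688.0$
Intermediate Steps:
$m{\left(o \right)} = -17$ ($m{\left(o \right)} = -8 - 9 = -17$)
$F{\left(v \right)} = - 34 v$ ($F{\left(v \right)} = - 17 \left(v + v\right) = - 17 \cdot 2 v = - 34 v$)
$D = \frac{7}{3926}$ ($D = \frac{7}{-2 + \left(\left(30 + 7 \left(-60\right)\right) - -4318\right)} = \frac{7}{-2 + \left(\left(30 - 420\right) + 4318\right)} = \frac{7}{-2 + \left(-390 + 4318\right)} = \frac{7}{-2 + 3928} = \frac{7}{3926} \approx 0.001783$)
$\frac{V{\left(-86 \right)}}{D} + \frac{49556}{s{\left(-109 \right)}} = - \frac{86}{\frac{7}{3926}} + \frac{49556}{-109} = \left(-86\right) \frac{3926}{7} + 49556 \left(- \frac{1}{109}\right) = - \frac{337636}{7} - \frac{49556}{109} = - \frac{37149216}{763}$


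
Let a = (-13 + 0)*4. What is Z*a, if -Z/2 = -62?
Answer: -6448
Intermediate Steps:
Z = 124 (Z = -2*(-62) = 124)
a = -52 (a = -13*4 = -52)
Z*a = 124*(-52) = -6448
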